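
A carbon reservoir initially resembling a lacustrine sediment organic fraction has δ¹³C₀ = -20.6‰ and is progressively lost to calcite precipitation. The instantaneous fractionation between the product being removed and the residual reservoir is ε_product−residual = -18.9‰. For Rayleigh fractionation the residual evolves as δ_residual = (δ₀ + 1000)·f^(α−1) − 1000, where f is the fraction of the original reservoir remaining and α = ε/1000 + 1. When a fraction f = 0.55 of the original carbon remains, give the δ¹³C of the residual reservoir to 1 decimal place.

-9.5‰

Rayleigh residual: δ_res = (δ₀ + 1000)·f^(α−1) − 1000
α = ε/1000 + 1 = 0.98110, so α − 1 = -0.01890
f^(α−1) = 0.55^(-0.01890) = 1.011363
δ_res = (-20.6 + 1000) × 1.011363 − 1000 = 990.529 − 1000 = -9.47‰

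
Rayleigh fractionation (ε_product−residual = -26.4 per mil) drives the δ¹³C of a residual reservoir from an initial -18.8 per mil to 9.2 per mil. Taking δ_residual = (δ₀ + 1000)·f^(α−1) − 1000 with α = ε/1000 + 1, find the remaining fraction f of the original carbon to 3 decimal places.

α − 1 = ε/1000 = -0.0264
(δ_res + 1000)/(δ₀ + 1000) = (9.2 + 1000)/(-18.8 + 1000) = 1009.2/981.2 = 1.028536
f = 1.028536^(1/-0.0264) = exp(ln(1.028536)/-0.0264) = exp(0.02814/-0.0264)
f = exp(-1.0658) = 0.3445

0.344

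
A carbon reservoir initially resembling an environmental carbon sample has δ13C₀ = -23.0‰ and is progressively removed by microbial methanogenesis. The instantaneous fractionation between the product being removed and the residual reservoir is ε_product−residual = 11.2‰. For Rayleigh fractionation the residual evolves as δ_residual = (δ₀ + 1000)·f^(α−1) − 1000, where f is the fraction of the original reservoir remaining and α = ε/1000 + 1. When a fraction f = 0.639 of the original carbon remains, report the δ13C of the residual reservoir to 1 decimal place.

Rayleigh residual: δ_res = (δ₀ + 1000)·f^(α−1) − 1000
α = ε/1000 + 1 = 1.01120, so α − 1 = 0.01120
f^(α−1) = 0.639^(0.01120) = 0.994997
δ_res = (-23.0 + 1000) × 0.994997 − 1000 = 972.112 − 1000 = -27.89‰

-27.9‰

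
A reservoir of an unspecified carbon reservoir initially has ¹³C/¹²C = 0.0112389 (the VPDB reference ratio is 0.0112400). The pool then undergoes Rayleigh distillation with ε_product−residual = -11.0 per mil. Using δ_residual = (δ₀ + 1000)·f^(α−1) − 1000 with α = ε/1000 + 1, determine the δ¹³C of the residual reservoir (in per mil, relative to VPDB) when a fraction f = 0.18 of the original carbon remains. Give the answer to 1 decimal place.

18.9 per mil

δ₀ = (0.0112389/0.0112400 − 1)×1000 = (0.999902 − 1)×1000 = -0.098 per mil
α − 1 = ε/1000 = -0.0110
f^(α−1) = 0.18^(-0.0110) = 1.019042
δ_res = (-0.098 + 1000) × 1.019042 − 1000 = 1018.942 − 1000 = 18.94 per mil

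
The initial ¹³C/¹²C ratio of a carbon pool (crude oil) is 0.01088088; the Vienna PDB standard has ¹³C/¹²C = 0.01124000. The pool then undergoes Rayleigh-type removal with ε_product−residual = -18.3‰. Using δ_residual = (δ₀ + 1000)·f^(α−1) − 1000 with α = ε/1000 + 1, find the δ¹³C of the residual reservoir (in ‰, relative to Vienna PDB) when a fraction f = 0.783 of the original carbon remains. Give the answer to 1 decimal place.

-27.6‰

δ₀ = (0.01088088/0.01124000 − 1)×1000 = (0.968050 − 1)×1000 = -31.950‰
α − 1 = ε/1000 = -0.0183
f^(α−1) = 0.783^(-0.0183) = 1.004487
δ_res = (-31.950 + 1000) × 1.004487 − 1000 = 972.393 − 1000 = -27.61‰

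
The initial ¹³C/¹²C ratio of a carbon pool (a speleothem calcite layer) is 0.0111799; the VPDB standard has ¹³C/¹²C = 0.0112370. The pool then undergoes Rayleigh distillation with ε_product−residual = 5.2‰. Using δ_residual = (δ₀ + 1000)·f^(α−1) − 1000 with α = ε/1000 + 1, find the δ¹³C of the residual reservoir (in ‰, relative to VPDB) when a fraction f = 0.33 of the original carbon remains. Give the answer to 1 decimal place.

δ₀ = (0.0111799/0.0112370 − 1)×1000 = (0.994919 − 1)×1000 = -5.081‰
α − 1 = ε/1000 = 0.0052
f^(α−1) = 0.33^(0.0052) = 0.994252
δ_res = (-5.081 + 1000) × 0.994252 − 1000 = 989.199 − 1000 = -10.80‰

-10.8‰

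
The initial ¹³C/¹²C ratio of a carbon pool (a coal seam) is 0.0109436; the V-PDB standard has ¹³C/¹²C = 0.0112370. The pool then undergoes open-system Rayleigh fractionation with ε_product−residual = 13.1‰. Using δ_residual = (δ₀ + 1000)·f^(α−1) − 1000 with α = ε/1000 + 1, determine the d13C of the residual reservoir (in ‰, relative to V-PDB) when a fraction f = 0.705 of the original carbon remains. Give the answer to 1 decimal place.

δ₀ = (0.0109436/0.0112370 − 1)×1000 = (0.973890 − 1)×1000 = -26.110‰
α − 1 = ε/1000 = 0.0131
f^(α−1) = 0.705^(0.0131) = 0.995431
δ_res = (-26.110 + 1000) × 0.995431 − 1000 = 969.440 − 1000 = -30.56‰

-30.6‰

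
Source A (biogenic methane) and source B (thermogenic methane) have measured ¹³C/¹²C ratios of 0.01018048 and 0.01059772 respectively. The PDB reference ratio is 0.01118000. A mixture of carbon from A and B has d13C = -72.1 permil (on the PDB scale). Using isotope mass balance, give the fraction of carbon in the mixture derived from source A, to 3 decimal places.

δ_A = (0.01018048/0.01118000 − 1)×1000 = (0.910597 − 1)×1000 = -89.403 permil
δ_B = (0.01059772/0.01118000 − 1)×1000 = (0.947918 − 1)×1000 = -52.082 permil
f_A = (δ_mix − δ_B)/(δ_A − δ_B) = (-72.1 − (-52.082))/(-89.403 − (-52.082))
f_A = -20.018 / -37.320 = 0.5364

0.536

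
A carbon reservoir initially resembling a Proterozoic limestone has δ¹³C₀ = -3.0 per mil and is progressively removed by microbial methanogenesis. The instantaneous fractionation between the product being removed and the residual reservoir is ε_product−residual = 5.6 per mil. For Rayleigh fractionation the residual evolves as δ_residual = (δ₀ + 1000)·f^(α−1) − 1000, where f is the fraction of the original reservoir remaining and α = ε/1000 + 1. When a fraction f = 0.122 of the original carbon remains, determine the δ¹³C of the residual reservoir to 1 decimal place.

Rayleigh residual: δ_res = (δ₀ + 1000)·f^(α−1) − 1000
α = ε/1000 + 1 = 1.00560, so α − 1 = 0.00560
f^(α−1) = 0.122^(0.00560) = 0.988288
δ_res = (-3.0 + 1000) × 0.988288 − 1000 = 985.323 − 1000 = -14.68 per mil

-14.7 per mil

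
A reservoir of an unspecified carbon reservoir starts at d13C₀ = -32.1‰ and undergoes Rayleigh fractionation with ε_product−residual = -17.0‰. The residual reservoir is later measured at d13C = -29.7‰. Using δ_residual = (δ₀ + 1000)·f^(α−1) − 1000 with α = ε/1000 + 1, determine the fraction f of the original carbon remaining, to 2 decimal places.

0.86

α − 1 = ε/1000 = -0.0170
(δ_res + 1000)/(δ₀ + 1000) = (-29.7 + 1000)/(-32.1 + 1000) = 970.3/967.9 = 1.002480
f = 1.002480^(1/-0.0170) = exp(ln(1.002480)/-0.0170) = exp(0.00248/-0.0170)
f = exp(-0.1457) = 0.8644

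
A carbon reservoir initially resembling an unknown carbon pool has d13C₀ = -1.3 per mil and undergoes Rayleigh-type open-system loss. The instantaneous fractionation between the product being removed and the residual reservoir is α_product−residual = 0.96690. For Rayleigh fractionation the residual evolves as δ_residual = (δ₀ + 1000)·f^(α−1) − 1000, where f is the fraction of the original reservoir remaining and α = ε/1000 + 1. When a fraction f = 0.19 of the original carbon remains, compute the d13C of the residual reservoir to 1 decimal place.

55.1 per mil

Rayleigh residual: δ_res = (δ₀ + 1000)·f^(α−1) − 1000
α − 1 = -0.03310
f^(α−1) = 0.19^(-0.03310) = 1.056509
δ_res = (-1.3 + 1000) × 1.056509 − 1000 = 1055.136 − 1000 = 55.14 per mil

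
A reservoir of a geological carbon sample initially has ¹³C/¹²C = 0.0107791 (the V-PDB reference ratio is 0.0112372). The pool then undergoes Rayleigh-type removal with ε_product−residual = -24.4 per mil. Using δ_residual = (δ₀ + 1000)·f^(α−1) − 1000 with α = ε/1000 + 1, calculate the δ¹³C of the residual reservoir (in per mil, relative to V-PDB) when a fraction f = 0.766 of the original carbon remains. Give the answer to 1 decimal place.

δ₀ = (0.0107791/0.0112372 − 1)×1000 = (0.959234 − 1)×1000 = -40.766 per mil
α − 1 = ε/1000 = -0.0244
f^(α−1) = 0.766^(-0.0244) = 1.006526
δ_res = (-40.766 + 1000) × 1.006526 − 1000 = 965.493 − 1000 = -34.51 per mil

-34.5 per mil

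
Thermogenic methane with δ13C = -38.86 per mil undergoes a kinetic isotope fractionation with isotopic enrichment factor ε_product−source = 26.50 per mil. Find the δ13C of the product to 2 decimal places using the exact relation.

-13.39 per mil

To first order, δ_product ≈ δ_source + ε = -12.36 per mil.
Exactly, δ_product = (δ_source + 1000)·(ε/1000 + 1) − 1000.
δ_product = (-38.86 + 1000) × (26.50/1000 + 1) − 1000
δ_product = -13.390 per mil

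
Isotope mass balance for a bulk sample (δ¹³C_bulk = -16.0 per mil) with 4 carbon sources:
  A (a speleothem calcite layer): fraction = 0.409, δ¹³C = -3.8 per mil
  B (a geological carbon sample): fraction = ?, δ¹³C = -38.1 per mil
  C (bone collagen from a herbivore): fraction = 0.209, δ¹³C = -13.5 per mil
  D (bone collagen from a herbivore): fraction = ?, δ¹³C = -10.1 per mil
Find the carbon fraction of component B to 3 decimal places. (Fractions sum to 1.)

0.277

Let f_B and f_D be the unknown fractions; fractions sum to 1 so f_B + f_D = 0.382.
Mass balance: Σ fᵢ·δᵢ = δ_bulk ⇒ f_B·(-38.1) + f_D·(-10.1) = -16.0 − (-4.376) = -11.624
Substitute f_D = 0.382 − f_B:
f_B·(-38.1 − -10.1) = -11.624 − 0.382×(-10.1) = -7.766
f_B = -7.766 / -28.0 = 0.2774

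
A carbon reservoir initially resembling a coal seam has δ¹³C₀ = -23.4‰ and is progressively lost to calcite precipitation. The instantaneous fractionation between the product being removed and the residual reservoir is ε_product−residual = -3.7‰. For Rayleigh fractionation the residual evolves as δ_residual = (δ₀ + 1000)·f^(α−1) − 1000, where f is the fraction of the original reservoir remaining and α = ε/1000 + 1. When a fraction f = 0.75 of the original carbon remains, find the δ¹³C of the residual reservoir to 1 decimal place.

Rayleigh residual: δ_res = (δ₀ + 1000)·f^(α−1) − 1000
α = ε/1000 + 1 = 0.99630, so α − 1 = -0.00370
f^(α−1) = 0.75^(-0.00370) = 1.001065
δ_res = (-23.4 + 1000) × 1.001065 − 1000 = 977.640 − 1000 = -22.36‰

-22.4‰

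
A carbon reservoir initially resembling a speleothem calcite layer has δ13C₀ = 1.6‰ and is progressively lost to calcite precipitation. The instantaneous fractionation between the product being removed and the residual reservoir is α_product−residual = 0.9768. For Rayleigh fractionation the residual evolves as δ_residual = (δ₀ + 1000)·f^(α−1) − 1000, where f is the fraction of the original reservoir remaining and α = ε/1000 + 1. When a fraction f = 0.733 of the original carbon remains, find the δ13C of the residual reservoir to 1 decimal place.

Rayleigh residual: δ_res = (δ₀ + 1000)·f^(α−1) − 1000
α − 1 = -0.02320
f^(α−1) = 0.733^(-0.02320) = 1.007232
δ_res = (1.6 + 1000) × 1.007232 − 1000 = 1008.844 − 1000 = 8.84‰

8.8‰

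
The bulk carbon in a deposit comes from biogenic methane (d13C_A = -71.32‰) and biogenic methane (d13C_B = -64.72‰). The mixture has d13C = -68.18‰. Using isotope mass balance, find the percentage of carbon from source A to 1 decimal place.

52.4%

δ_mix = f_A·δ_A + (1 − f_A)·δ_B  ⇒  f_A = (δ_mix − δ_B)/(δ_A − δ_B)
f_A = (-68.18 − (-64.72)) / (-71.32 − (-64.72))
f_A = -3.46 / -6.60 = 0.5242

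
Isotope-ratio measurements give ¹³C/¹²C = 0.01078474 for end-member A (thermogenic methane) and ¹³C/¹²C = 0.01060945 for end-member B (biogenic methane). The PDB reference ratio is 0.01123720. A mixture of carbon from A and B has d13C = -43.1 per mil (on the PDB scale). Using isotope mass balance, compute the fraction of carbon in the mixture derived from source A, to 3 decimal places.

0.818

δ_A = (0.01078474/0.01123720 − 1)×1000 = (0.959736 − 1)×1000 = -40.264 per mil
δ_B = (0.01060945/0.01123720 − 1)×1000 = (0.944136 − 1)×1000 = -55.864 per mil
f_A = (δ_mix − δ_B)/(δ_A − δ_B) = (-43.1 − (-55.864))/(-40.264 − (-55.864))
f_A = 12.764 / 15.599 = 0.8182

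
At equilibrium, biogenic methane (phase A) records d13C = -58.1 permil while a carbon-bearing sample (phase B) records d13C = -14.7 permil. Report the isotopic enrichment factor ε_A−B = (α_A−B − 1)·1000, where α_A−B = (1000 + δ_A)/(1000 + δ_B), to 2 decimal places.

-44.05 permil

α_A−B = (1000 + -58.1) / (1000 + -14.7) = 941.9 / 985.3 = 0.955953
ε_A−B = (0.955953 − 1) × 1000 = -44.047 permil
(The approximation ε ≈ δ_A − δ_B would give -43.4 permil.)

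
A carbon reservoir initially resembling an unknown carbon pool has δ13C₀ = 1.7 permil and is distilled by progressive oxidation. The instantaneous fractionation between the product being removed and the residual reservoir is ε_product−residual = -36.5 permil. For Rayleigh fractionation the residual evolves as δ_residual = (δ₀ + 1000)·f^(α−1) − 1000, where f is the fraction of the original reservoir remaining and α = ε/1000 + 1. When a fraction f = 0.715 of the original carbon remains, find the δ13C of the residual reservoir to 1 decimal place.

Rayleigh residual: δ_res = (δ₀ + 1000)·f^(α−1) − 1000
α = ε/1000 + 1 = 0.96350, so α − 1 = -0.03650
f^(α−1) = 0.715^(-0.03650) = 1.012320
δ_res = (1.7 + 1000) × 1.012320 − 1000 = 1014.041 − 1000 = 14.04 permil

14.0 permil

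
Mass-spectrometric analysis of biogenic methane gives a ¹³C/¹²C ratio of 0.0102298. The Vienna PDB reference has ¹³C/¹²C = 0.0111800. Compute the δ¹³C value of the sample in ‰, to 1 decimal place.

-85.0‰

δ¹³C = (R_sample / R_standard − 1) × 1000
R_sample / R_standard = 0.0102298 / 0.0111800 = 0.915009
δ¹³C = (0.915009 − 1) × 1000 = -84.99‰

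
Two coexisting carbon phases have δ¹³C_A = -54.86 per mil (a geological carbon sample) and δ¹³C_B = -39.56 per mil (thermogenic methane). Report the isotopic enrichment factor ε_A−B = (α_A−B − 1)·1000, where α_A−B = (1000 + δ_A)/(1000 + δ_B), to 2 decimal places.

-15.93 per mil

α_A−B = (1000 + -54.86) / (1000 + -39.56) = 945.14 / 960.44 = 0.984070
ε_A−B = (0.984070 − 1) × 1000 = -15.930 per mil
(The approximation ε ≈ δ_A − δ_B would give -15.30 per mil.)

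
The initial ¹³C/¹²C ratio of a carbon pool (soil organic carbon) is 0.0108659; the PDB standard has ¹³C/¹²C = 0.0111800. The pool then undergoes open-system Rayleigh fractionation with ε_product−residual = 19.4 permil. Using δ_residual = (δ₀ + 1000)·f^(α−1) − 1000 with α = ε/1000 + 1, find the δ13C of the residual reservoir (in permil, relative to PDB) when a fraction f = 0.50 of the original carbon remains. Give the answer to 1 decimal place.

-41.1 permil

δ₀ = (0.0108659/0.0111800 − 1)×1000 = (0.971905 − 1)×1000 = -28.095 permil
α − 1 = ε/1000 = 0.0194
f^(α−1) = 0.50^(0.0194) = 0.986643
δ_res = (-28.095 + 1000) × 0.986643 − 1000 = 958.923 − 1000 = -41.08 permil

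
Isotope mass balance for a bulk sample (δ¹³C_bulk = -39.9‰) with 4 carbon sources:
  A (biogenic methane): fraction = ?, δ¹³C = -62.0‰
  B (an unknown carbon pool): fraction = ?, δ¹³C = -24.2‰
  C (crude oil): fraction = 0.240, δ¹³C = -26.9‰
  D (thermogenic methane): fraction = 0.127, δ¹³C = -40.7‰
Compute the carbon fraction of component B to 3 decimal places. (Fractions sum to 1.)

Let f_B and f_A be the unknown fractions; fractions sum to 1 so f_B + f_A = 0.633.
Mass balance: Σ fᵢ·δᵢ = δ_bulk ⇒ f_B·(-24.2) + f_A·(-62.0) = -39.9 − (-11.625) = -28.275
Substitute f_A = 0.633 − f_B:
f_B·(-24.2 − -62.0) = -28.275 − 0.633×(-62.0) = 10.971
f_B = 10.971 / 37.8 = 0.2902

0.290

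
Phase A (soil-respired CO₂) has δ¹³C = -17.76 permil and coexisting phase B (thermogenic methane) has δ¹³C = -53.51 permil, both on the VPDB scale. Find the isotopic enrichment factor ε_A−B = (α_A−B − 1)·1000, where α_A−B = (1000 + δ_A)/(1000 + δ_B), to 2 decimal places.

α_A−B = (1000 + -17.76) / (1000 + -53.51) = 982.24 / 946.49 = 1.037771
ε_A−B = (1.037771 − 1) × 1000 = 37.771 permil
(The approximation ε ≈ δ_A − δ_B would give 35.75 permil.)

37.77 permil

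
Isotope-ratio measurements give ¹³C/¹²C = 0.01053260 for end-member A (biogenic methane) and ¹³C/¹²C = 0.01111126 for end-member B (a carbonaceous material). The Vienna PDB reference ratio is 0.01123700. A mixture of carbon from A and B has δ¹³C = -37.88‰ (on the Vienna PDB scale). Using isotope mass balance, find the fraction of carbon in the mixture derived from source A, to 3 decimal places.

δ_A = (0.01053260/0.01123700 − 1)×1000 = (0.937314 − 1)×1000 = -62.686‰
δ_B = (0.01111126/0.01123700 − 1)×1000 = (0.988810 − 1)×1000 = -11.190‰
f_A = (δ_mix − δ_B)/(δ_A − δ_B) = (-37.88 − (-11.190))/(-62.686 − (-11.190))
f_A = -26.690 / -51.496 = 0.5183

0.518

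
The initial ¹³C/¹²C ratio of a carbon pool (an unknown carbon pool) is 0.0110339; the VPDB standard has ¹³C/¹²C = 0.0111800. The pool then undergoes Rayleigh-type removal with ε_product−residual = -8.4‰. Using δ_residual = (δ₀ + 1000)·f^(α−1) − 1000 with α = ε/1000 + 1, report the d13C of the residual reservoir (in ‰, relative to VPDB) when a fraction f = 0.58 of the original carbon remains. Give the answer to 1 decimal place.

δ₀ = (0.0110339/0.0111800 − 1)×1000 = (0.986932 − 1)×1000 = -13.068‰
α − 1 = ε/1000 = -0.0084
f^(α−1) = 0.58^(-0.0084) = 1.004586
δ_res = (-13.068 + 1000) × 1.004586 − 1000 = 991.458 − 1000 = -8.54‰

-8.5‰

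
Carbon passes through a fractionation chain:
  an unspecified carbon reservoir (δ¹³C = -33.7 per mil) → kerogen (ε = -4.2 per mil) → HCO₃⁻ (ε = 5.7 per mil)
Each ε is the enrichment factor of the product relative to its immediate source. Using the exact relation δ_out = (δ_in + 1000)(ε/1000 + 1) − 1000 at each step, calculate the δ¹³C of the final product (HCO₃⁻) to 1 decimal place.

step 1: δ = (-33.70 + 1000)·(-4.2/1000 + 1) − 1000 = -37.76 per mil
step 2: δ = (-37.76 + 1000)·(5.7/1000 + 1) − 1000 = -32.27 per mil

-32.3 per mil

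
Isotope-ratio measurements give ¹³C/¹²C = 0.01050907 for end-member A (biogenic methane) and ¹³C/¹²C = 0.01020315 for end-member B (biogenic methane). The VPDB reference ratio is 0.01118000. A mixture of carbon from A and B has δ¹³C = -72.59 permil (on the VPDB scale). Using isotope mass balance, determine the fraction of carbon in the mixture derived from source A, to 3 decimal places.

0.540

δ_A = (0.01050907/0.01118000 − 1)×1000 = (0.939988 − 1)×1000 = -60.012 permil
δ_B = (0.01020315/0.01118000 − 1)×1000 = (0.912625 − 1)×1000 = -87.375 permil
f_A = (δ_mix − δ_B)/(δ_A − δ_B) = (-72.59 − (-87.375))/(-60.012 − (-87.375))
f_A = 14.785 / 27.363 = 0.5403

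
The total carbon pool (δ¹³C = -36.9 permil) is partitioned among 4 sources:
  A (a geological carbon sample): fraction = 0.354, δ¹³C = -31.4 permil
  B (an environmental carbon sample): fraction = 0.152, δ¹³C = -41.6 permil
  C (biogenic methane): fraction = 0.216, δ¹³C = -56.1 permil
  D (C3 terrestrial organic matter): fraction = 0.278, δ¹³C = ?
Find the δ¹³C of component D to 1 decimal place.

Isotope mass balance: δ_bulk = Σ fᵢ·δᵢ.
-36.9 = 0.354×(-31.4) + 0.152×(-41.6) + 0.216×(-56.1) + 0.278×δ_D
0.278·δ_D = -36.9 − (-29.556) = -7.344
δ_D = -7.344 / 0.278 = -26.42 permil

-26.4 permil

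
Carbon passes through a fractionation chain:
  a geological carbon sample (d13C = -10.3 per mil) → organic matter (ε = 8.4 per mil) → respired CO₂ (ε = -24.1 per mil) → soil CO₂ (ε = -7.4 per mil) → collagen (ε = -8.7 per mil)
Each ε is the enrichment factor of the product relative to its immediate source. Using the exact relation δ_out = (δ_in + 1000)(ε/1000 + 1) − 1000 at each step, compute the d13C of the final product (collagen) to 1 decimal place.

step 1: δ = (-10.30 + 1000)·(8.4/1000 + 1) − 1000 = -1.99 per mil
step 2: δ = (-1.99 + 1000)·(-24.1/1000 + 1) − 1000 = -26.04 per mil
step 3: δ = (-26.04 + 1000)·(-7.4/1000 + 1) − 1000 = -33.25 per mil
step 4: δ = (-33.25 + 1000)·(-8.7/1000 + 1) − 1000 = -41.66 per mil

-41.7 per mil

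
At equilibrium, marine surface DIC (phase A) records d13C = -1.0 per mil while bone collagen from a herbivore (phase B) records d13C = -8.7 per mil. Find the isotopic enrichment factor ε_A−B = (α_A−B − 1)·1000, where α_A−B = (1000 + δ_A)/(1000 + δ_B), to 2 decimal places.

7.77 per mil

α_A−B = (1000 + -1.0) / (1000 + -8.7) = 999.0 / 991.3 = 1.007768
ε_A−B = (1.007768 − 1) × 1000 = 7.768 per mil
(The approximation ε ≈ δ_A − δ_B would give 7.7 per mil.)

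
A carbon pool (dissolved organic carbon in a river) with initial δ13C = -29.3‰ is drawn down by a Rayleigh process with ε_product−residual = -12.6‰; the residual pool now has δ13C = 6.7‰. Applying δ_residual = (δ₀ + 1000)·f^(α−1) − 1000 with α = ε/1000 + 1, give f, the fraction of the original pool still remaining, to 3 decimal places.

0.056

α − 1 = ε/1000 = -0.0126
(δ_res + 1000)/(δ₀ + 1000) = (6.7 + 1000)/(-29.3 + 1000) = 1006.7/970.7 = 1.037087
f = 1.037087^(1/-0.0126) = exp(ln(1.037087)/-0.0126) = exp(0.03642/-0.0126)
f = exp(-2.8901) = 0.0556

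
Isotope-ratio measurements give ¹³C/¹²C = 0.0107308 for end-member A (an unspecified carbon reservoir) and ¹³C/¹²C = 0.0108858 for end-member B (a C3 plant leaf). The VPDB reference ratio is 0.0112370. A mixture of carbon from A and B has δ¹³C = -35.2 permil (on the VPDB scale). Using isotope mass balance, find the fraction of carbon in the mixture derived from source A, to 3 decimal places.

0.286

δ_A = (0.0107308/0.0112370 − 1)×1000 = (0.954952 − 1)×1000 = -45.048 permil
δ_B = (0.0108858/0.0112370 − 1)×1000 = (0.968746 − 1)×1000 = -31.254 permil
f_A = (δ_mix − δ_B)/(δ_A − δ_B) = (-35.2 − (-31.254))/(-45.048 − (-31.254))
f_A = -3.946 / -13.794 = 0.2861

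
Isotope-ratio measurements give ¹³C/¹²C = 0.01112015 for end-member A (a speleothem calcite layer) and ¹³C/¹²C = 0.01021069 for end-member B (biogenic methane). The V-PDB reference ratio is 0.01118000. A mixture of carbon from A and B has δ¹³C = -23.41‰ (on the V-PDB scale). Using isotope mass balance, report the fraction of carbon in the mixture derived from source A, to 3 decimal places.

0.778

δ_A = (0.01112015/0.01118000 − 1)×1000 = (0.994647 − 1)×1000 = -5.353‰
δ_B = (0.01021069/0.01118000 − 1)×1000 = (0.913300 − 1)×1000 = -86.700‰
f_A = (δ_mix − δ_B)/(δ_A − δ_B) = (-23.41 − (-86.700))/(-5.353 − (-86.700))
f_A = 63.290 / 81.347 = 0.7780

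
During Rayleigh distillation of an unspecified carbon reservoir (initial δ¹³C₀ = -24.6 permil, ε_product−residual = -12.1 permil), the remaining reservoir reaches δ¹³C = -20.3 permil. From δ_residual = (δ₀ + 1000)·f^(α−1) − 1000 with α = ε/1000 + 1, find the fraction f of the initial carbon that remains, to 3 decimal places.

α − 1 = ε/1000 = -0.0121
(δ_res + 1000)/(δ₀ + 1000) = (-20.3 + 1000)/(-24.6 + 1000) = 979.7/975.4 = 1.004408
f = 1.004408^(1/-0.0121) = exp(ln(1.004408)/-0.0121) = exp(0.00440/-0.0121)
f = exp(-0.3635) = 0.6952

0.695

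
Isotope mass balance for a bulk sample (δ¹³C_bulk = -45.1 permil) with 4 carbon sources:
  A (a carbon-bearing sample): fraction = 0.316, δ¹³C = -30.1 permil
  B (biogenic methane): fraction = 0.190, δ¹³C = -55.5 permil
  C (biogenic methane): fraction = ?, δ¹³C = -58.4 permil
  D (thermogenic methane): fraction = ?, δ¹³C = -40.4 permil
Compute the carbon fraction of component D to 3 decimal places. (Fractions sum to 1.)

Let f_D and f_C be the unknown fractions; fractions sum to 1 so f_D + f_C = 0.494.
Mass balance: Σ fᵢ·δᵢ = δ_bulk ⇒ f_D·(-40.4) + f_C·(-58.4) = -45.1 − (-20.057) = -25.043
Substitute f_C = 0.494 − f_D:
f_D·(-40.4 − -58.4) = -25.043 − 0.494×(-58.4) = 3.806
f_D = 3.806 / 18.0 = 0.2115

0.211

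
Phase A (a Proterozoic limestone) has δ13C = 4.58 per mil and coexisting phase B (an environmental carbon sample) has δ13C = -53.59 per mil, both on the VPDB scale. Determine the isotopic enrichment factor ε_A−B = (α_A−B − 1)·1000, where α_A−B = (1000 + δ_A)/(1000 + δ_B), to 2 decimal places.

61.46 per mil

α_A−B = (1000 + 4.58) / (1000 + -53.59) = 1004.58 / 946.41 = 1.061464
ε_A−B = (1.061464 − 1) × 1000 = 61.464 per mil
(The approximation ε ≈ δ_A − δ_B would give 58.17 per mil.)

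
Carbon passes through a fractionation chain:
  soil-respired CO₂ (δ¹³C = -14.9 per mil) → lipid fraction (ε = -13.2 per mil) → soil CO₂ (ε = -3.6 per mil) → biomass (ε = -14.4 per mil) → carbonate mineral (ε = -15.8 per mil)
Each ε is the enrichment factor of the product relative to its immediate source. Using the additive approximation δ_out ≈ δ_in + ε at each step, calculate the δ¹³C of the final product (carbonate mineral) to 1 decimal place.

step 1: δ ≈ -14.9 + (-13.2) = -28.1 per mil
step 2: δ ≈ -28.1 + (-3.6) = -31.7 per mil
step 3: δ ≈ -31.7 + (-14.4) = -46.1 per mil
step 4: δ ≈ -46.1 + (-15.8) = -61.9 per mil

-61.9 per mil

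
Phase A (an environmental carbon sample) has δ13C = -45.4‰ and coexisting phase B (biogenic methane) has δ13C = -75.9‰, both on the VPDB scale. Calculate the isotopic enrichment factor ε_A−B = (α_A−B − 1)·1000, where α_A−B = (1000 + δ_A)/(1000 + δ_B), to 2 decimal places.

α_A−B = (1000 + -45.4) / (1000 + -75.9) = 954.6 / 924.1 = 1.033005
ε_A−B = (1.033005 − 1) × 1000 = 33.005‰
(The approximation ε ≈ δ_A − δ_B would give 30.5‰.)

33.01‰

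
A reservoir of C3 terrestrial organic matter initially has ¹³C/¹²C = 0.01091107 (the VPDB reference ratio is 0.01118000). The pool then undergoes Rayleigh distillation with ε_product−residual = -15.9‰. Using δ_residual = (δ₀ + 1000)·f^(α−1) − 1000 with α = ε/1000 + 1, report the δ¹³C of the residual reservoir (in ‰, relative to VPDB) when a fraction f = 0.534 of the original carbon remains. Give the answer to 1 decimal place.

-14.3‰

δ₀ = (0.01091107/0.01118000 − 1)×1000 = (0.975945 − 1)×1000 = -24.055‰
α − 1 = ε/1000 = -0.0159
f^(α−1) = 0.534^(-0.0159) = 1.010025
δ_res = (-24.055 + 1000) × 1.010025 − 1000 = 985.729 − 1000 = -14.27‰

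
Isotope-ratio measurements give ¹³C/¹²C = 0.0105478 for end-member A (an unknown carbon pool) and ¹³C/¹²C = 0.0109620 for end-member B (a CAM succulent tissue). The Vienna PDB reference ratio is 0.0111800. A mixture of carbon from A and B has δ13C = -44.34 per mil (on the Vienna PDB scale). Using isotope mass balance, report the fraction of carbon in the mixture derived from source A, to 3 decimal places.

δ_A = (0.0105478/0.0111800 − 1)×1000 = (0.943453 − 1)×1000 = -56.547 per mil
δ_B = (0.0109620/0.0111800 − 1)×1000 = (0.980501 − 1)×1000 = -19.499 per mil
f_A = (δ_mix − δ_B)/(δ_A − δ_B) = (-44.34 − (-19.499))/(-56.547 − (-19.499))
f_A = -24.841 / -37.048 = 0.6705

0.671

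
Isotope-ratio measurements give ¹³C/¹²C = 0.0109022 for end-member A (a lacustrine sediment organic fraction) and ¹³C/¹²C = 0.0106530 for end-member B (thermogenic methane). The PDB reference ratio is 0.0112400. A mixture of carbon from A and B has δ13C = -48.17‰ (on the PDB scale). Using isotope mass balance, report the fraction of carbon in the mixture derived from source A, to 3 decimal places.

0.183

δ_A = (0.0109022/0.0112400 − 1)×1000 = (0.969947 − 1)×1000 = -30.053‰
δ_B = (0.0106530/0.0112400 − 1)×1000 = (0.947776 − 1)×1000 = -52.224‰
f_A = (δ_mix − δ_B)/(δ_A − δ_B) = (-48.17 − (-52.224))/(-30.053 − (-52.224))
f_A = 4.054 / 22.171 = 0.1829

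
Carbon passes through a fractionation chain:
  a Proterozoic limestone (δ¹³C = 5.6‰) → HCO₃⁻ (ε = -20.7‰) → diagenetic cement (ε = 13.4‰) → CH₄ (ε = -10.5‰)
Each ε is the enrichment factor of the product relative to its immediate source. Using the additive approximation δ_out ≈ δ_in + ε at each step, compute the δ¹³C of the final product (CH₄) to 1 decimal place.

-12.2‰

step 1: δ ≈ 5.6 + (-20.7) = -15.1‰
step 2: δ ≈ -15.1 + (13.4) = -1.7‰
step 3: δ ≈ -1.7 + (-10.5) = -12.2‰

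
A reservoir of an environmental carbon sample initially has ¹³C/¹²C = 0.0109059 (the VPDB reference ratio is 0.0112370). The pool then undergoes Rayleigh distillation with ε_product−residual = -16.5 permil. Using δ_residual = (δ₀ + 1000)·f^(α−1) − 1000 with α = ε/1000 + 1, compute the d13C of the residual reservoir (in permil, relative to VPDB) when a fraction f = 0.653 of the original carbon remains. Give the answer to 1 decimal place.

δ₀ = (0.0109059/0.0112370 − 1)×1000 = (0.970535 − 1)×1000 = -29.465 permil
α − 1 = ε/1000 = -0.0165
f^(α−1) = 0.653^(-0.0165) = 1.007057
δ_res = (-29.465 + 1000) × 1.007057 − 1000 = 977.384 − 1000 = -22.62 permil

-22.6 permil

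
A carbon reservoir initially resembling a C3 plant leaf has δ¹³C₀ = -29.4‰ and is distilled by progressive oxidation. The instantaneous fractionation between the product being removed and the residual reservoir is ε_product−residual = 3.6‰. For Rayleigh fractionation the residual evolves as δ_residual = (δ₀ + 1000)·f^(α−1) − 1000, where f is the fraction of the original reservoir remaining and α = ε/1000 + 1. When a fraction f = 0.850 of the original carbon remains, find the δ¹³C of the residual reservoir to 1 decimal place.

-30.0‰

Rayleigh residual: δ_res = (δ₀ + 1000)·f^(α−1) − 1000
α = ε/1000 + 1 = 1.00360, so α − 1 = 0.00360
f^(α−1) = 0.850^(0.00360) = 0.999415
δ_res = (-29.4 + 1000) × 0.999415 − 1000 = 970.032 − 1000 = -29.97‰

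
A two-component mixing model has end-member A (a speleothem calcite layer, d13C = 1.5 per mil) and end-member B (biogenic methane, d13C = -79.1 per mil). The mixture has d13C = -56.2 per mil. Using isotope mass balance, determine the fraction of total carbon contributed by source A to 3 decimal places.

δ_mix = f_A·δ_A + (1 − f_A)·δ_B  ⇒  f_A = (δ_mix − δ_B)/(δ_A − δ_B)
f_A = (-56.2 − (-79.1)) / (1.5 − (-79.1))
f_A = 22.9 / 80.6 = 0.2841

0.284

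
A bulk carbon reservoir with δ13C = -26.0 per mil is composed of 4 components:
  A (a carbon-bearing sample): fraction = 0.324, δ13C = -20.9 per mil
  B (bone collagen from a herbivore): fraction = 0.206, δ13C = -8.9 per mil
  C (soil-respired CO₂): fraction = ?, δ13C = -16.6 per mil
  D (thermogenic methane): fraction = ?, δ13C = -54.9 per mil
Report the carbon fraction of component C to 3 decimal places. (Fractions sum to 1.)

Let f_C and f_D be the unknown fractions; fractions sum to 1 so f_C + f_D = 0.470.
Mass balance: Σ fᵢ·δᵢ = δ_bulk ⇒ f_C·(-16.6) + f_D·(-54.9) = -26.0 − (-8.605) = -17.395
Substitute f_D = 0.470 − f_C:
f_C·(-16.6 − -54.9) = -17.395 − 0.470×(-54.9) = 8.408
f_C = 8.408 / 38.3 = 0.2195

0.220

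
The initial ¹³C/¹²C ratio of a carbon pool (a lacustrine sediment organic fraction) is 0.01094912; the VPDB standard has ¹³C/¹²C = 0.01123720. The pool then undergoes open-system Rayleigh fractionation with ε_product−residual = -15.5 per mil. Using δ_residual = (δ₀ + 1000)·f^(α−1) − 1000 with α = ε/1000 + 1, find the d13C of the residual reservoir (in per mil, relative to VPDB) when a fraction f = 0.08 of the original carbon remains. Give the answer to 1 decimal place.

δ₀ = (0.01094912/0.01123720 − 1)×1000 = (0.974364 − 1)×1000 = -25.636 per mil
α − 1 = ε/1000 = -0.0155
f^(α−1) = 0.08^(-0.0155) = 1.039925
δ_res = (-25.636 + 1000) × 1.039925 − 1000 = 1013.265 − 1000 = 13.27 per mil

13.3 per mil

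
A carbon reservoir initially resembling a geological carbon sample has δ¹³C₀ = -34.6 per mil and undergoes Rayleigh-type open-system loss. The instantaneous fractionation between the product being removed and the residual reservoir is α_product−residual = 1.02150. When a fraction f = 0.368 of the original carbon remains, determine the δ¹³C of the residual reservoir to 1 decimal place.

-55.1 per mil

Rayleigh residual: δ_res = (δ₀ + 1000)·f^(α−1) − 1000
α − 1 = 0.02150
f^(α−1) = 0.368^(0.02150) = 0.978736
δ_res = (-34.6 + 1000) × 0.978736 − 1000 = 944.872 − 1000 = -55.13 per mil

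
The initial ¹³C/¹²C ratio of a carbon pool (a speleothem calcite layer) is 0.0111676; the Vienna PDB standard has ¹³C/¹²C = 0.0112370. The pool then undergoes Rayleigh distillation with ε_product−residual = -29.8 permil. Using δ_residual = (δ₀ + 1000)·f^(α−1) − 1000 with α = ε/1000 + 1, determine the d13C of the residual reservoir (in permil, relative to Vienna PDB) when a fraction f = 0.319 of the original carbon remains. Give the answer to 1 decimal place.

28.2 permil

δ₀ = (0.0111676/0.0112370 − 1)×1000 = (0.993824 − 1)×1000 = -6.176 permil
α − 1 = ε/1000 = -0.0298
f^(α−1) = 0.319^(-0.0298) = 1.034635
δ_res = (-6.176 + 1000) × 1.034635 − 1000 = 1028.245 − 1000 = 28.24 permil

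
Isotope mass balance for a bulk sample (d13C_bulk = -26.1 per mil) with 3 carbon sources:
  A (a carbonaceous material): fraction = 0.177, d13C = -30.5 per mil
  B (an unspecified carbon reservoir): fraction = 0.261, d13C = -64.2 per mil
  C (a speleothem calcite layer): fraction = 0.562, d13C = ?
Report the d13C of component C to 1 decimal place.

-7.0 per mil

Isotope mass balance: δ_bulk = Σ fᵢ·δᵢ.
-26.1 = 0.177×(-30.5) + 0.261×(-64.2) + 0.562×δ_C
0.562·δ_C = -26.1 − (-22.155) = -3.945
δ_C = -3.945 / 0.562 = -7.02 per mil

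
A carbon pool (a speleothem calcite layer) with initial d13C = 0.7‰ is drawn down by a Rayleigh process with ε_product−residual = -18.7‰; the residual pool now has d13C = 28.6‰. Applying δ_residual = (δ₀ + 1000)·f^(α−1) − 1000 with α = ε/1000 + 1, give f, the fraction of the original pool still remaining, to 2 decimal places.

0.23

α − 1 = ε/1000 = -0.0187
(δ_res + 1000)/(δ₀ + 1000) = (28.6 + 1000)/(0.7 + 1000) = 1028.6/1000.7 = 1.027880
f = 1.027880^(1/-0.0187) = exp(ln(1.027880)/-0.0187) = exp(0.02750/-0.0187)
f = exp(-1.4705) = 0.2298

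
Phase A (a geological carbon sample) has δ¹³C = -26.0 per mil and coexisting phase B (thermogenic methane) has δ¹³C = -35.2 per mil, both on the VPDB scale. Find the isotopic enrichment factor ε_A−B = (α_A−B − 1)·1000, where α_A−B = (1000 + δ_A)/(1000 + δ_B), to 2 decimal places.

α_A−B = (1000 + -26.0) / (1000 + -35.2) = 974.0 / 964.8 = 1.009536
ε_A−B = (1.009536 − 1) × 1000 = 9.536 per mil
(The approximation ε ≈ δ_A − δ_B would give 9.2 per mil.)

9.54 per mil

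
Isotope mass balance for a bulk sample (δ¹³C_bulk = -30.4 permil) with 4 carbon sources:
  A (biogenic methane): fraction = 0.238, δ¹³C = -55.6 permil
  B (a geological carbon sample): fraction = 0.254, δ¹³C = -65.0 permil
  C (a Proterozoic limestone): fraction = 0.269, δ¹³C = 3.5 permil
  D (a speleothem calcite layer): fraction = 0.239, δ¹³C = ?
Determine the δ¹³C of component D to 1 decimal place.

-6.7 permil

Isotope mass balance: δ_bulk = Σ fᵢ·δᵢ.
-30.4 = 0.238×(-55.6) + 0.254×(-65.0) + 0.269×(3.5) + 0.239×δ_D
0.239·δ_D = -30.4 − (-28.801) = -1.599
δ_D = -1.599 / 0.239 = -6.69 permil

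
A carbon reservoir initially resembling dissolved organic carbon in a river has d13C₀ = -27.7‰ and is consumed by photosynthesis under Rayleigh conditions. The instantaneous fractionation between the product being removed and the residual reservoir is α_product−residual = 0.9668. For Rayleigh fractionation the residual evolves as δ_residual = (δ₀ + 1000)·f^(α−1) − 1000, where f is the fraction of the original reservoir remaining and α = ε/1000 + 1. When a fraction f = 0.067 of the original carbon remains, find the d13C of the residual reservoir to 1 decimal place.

63.6‰

Rayleigh residual: δ_res = (δ₀ + 1000)·f^(α−1) − 1000
α − 1 = -0.03320
f^(α−1) = 0.067^(-0.03320) = 1.093892
δ_res = (-27.7 + 1000) × 1.093892 − 1000 = 1063.591 − 1000 = 63.59‰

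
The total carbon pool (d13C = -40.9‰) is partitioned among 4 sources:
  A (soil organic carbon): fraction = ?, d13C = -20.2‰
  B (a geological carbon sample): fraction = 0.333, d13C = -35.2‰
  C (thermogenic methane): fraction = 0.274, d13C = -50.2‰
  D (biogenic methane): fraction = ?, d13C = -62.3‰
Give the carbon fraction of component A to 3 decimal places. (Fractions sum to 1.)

Let f_A and f_D be the unknown fractions; fractions sum to 1 so f_A + f_D = 0.393.
Mass balance: Σ fᵢ·δᵢ = δ_bulk ⇒ f_A·(-20.2) + f_D·(-62.3) = -40.9 − (-25.476) = -15.424
Substitute f_D = 0.393 − f_A:
f_A·(-20.2 − -62.3) = -15.424 − 0.393×(-62.3) = 9.060
f_A = 9.060 / 42.1 = 0.2152

0.215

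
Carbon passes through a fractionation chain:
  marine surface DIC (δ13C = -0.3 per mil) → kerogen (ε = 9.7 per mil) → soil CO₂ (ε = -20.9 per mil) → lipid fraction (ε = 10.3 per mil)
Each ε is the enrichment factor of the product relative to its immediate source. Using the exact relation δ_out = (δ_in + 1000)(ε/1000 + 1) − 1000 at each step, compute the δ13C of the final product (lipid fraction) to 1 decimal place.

-1.5 per mil

step 1: δ = (-0.30 + 1000)·(9.7/1000 + 1) − 1000 = 9.40 per mil
step 2: δ = (9.40 + 1000)·(-20.9/1000 + 1) − 1000 = -11.70 per mil
step 3: δ = (-11.70 + 1000)·(10.3/1000 + 1) − 1000 = -1.52 per mil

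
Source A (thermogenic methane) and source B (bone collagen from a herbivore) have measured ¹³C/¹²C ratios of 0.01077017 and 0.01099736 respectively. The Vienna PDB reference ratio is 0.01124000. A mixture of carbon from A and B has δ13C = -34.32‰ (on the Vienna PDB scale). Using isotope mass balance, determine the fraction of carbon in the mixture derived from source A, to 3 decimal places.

0.630

δ_A = (0.01077017/0.01124000 − 1)×1000 = (0.958200 − 1)×1000 = -41.800‰
δ_B = (0.01099736/0.01124000 − 1)×1000 = (0.978413 − 1)×1000 = -21.587‰
f_A = (δ_mix − δ_B)/(δ_A − δ_B) = (-34.32 − (-21.587))/(-41.800 − (-21.587))
f_A = -12.733 / -20.213 = 0.6299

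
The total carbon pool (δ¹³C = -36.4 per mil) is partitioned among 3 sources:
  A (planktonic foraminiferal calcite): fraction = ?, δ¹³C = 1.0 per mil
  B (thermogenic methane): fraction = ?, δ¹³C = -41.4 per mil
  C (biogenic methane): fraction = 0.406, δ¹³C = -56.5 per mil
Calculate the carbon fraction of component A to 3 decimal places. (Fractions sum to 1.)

Let f_A and f_B be the unknown fractions; fractions sum to 1 so f_A + f_B = 0.594.
Mass balance: Σ fᵢ·δᵢ = δ_bulk ⇒ f_A·(1.0) + f_B·(-41.4) = -36.4 − (-22.939) = -13.461
Substitute f_B = 0.594 − f_A:
f_A·(1.0 − -41.4) = -13.461 − 0.594×(-41.4) = 11.131
f_A = 11.131 / 42.4 = 0.2625

0.263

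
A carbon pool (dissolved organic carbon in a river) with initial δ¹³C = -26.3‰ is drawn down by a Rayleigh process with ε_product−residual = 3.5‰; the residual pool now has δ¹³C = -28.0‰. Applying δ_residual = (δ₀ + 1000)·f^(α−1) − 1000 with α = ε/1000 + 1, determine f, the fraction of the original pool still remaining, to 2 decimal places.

0.61

α − 1 = ε/1000 = 0.0035
(δ_res + 1000)/(δ₀ + 1000) = (-28.0 + 1000)/(-26.3 + 1000) = 972.0/973.7 = 0.998254
f = 0.998254^(1/0.0035) = exp(ln(0.998254)/0.0035) = exp(-0.00175/0.0035)
f = exp(-0.4993) = 0.6070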